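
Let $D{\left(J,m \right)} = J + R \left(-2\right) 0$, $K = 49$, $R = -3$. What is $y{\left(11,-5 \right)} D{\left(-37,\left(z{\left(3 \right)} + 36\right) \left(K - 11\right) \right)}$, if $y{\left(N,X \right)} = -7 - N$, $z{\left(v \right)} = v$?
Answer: $666$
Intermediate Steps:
$D{\left(J,m \right)} = J$ ($D{\left(J,m \right)} = J + \left(-3\right) \left(-2\right) 0 = J + 6 \cdot 0 = J + 0 = J$)
$y{\left(11,-5 \right)} D{\left(-37,\left(z{\left(3 \right)} + 36\right) \left(K - 11\right) \right)} = \left(-7 - 11\right) \left(-37\right) = \left(-18\right) \left(-37\right) = 666$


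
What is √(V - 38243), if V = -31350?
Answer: I*√69593 ≈ 263.8*I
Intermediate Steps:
√(V - 38243) = √(-31350 - 38243) = √(-69593) = I*√69593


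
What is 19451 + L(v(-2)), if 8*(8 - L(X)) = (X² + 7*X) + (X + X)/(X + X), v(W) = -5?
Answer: 155681/8 ≈ 19460.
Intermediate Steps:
L(X) = 63/8 - 7*X/8 - X²/8 (L(X) = 8 - ((X² + 7*X) + (X + X)/(X + X))/8 = 8 - ((X² + 7*X) + (2*X)/((2*X)))/8 = 8 - ((X² + 7*X) + (2*X)*(1/(2*X)))/8 = 8 - ((X² + 7*X) + 1)/8 = 8 - (1 + X² + 7*X)/8 = 8 + (-⅛ - 7*X/8 - X²/8) = 63/8 - 7*X/8 - X²/8)
19451 + L(v(-2)) = 19451 + (63/8 - 7/8*(-5) - ⅛*(-5)²) = 19451 + (63/8 + 35/8 - ⅛*25) = 19451 + (63/8 + 35/8 - 25/8) = 19451 + 73/8 = 155681/8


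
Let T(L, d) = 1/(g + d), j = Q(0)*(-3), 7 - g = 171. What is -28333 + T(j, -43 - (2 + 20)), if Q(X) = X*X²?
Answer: -6488258/229 ≈ -28333.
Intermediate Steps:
g = -164 (g = 7 - 1*171 = 7 - 171 = -164)
Q(X) = X³
j = 0 (j = 0³*(-3) = 0*(-3) = 0)
T(L, d) = 1/(-164 + d)
-28333 + T(j, -43 - (2 + 20)) = -28333 + 1/(-164 + (-43 - (2 + 20))) = -28333 + 1/(-164 + (-43 - 1*22)) = -28333 + 1/(-164 + (-43 - 22)) = -28333 + 1/(-164 - 65) = -28333 + 1/(-229) = -28333 - 1/229 = -6488258/229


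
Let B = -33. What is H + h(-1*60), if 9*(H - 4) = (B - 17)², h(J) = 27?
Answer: 2779/9 ≈ 308.78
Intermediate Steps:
H = 2536/9 (H = 4 + (-33 - 17)²/9 = 4 + (⅑)*(-50)² = 4 + (⅑)*2500 = 4 + 2500/9 = 2536/9 ≈ 281.78)
H + h(-1*60) = 2536/9 + 27 = 2779/9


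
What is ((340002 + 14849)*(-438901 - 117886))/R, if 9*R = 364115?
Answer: -1778187813633/364115 ≈ -4.8836e+6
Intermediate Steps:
R = 364115/9 (R = (⅑)*364115 = 364115/9 ≈ 40457.)
((340002 + 14849)*(-438901 - 117886))/R = ((340002 + 14849)*(-438901 - 117886))/(364115/9) = (354851*(-556787))*(9/364115) = -197576423737*9/364115 = -1778187813633/364115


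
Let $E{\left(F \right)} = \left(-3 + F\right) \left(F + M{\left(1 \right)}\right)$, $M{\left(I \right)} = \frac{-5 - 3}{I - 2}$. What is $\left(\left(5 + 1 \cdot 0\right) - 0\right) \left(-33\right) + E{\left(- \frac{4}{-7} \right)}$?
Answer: $- \frac{9105}{49} \approx -185.82$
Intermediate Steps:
$M{\left(I \right)} = - \frac{8}{-2 + I}$
$E{\left(F \right)} = \left(-3 + F\right) \left(8 + F\right)$ ($E{\left(F \right)} = \left(-3 + F\right) \left(F - \frac{8}{-2 + 1}\right) = \left(-3 + F\right) \left(F - \frac{8}{-1}\right) = \left(-3 + F\right) \left(F - -8\right) = \left(-3 + F\right) \left(F + 8\right) = \left(-3 + F\right) \left(8 + F\right)$)
$\left(\left(5 + 1 \cdot 0\right) - 0\right) \left(-33\right) + E{\left(- \frac{4}{-7} \right)} = \left(\left(5 + 1 \cdot 0\right) - 0\right) \left(-33\right) + \left(-24 + \left(- \frac{4}{-7}\right)^{2} + 5 \left(- \frac{4}{-7}\right)\right) = \left(\left(5 + 0\right) + 0\right) \left(-33\right) + \left(-24 + \left(\left(-4\right) \left(- \frac{1}{7}\right)\right)^{2} + 5 \left(\left(-4\right) \left(- \frac{1}{7}\right)\right)\right) = \left(5 + 0\right) \left(-33\right) + \left(-24 + \left(\frac{4}{7}\right)^{2} + 5 \cdot \frac{4}{7}\right) = 5 \left(-33\right) + \left(-24 + \frac{16}{49} + \frac{20}{7}\right) = -165 - \frac{1020}{49} = - \frac{9105}{49}$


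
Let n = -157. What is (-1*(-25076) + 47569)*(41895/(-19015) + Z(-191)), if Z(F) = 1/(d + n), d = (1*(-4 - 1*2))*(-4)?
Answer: -81232365450/505799 ≈ -1.6060e+5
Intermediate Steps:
d = 24 (d = (1*(-4 - 2))*(-4) = (1*(-6))*(-4) = -6*(-4) = 24)
Z(F) = -1/133 (Z(F) = 1/(24 - 157) = 1/(-133) = -1/133)
(-1*(-25076) + 47569)*(41895/(-19015) + Z(-191)) = (-1*(-25076) + 47569)*(41895/(-19015) - 1/133) = (25076 + 47569)*(41895*(-1/19015) - 1/133) = 72645*(-8379/3803 - 1/133) = 72645*(-1118210/505799) = -81232365450/505799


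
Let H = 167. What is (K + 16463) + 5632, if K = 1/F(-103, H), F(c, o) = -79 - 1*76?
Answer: 3424724/155 ≈ 22095.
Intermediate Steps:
F(c, o) = -155 (F(c, o) = -79 - 76 = -155)
K = -1/155 (K = 1/(-155) = -1/155 ≈ -0.0064516)
(K + 16463) + 5632 = (-1/155 + 16463) + 5632 = 2551764/155 + 5632 = 3424724/155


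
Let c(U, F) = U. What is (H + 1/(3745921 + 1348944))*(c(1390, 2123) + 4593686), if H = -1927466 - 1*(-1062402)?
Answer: -20252265802976128284/5094865 ≈ -3.9750e+12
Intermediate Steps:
H = -865064 (H = -1927466 + 1062402 = -865064)
(H + 1/(3745921 + 1348944))*(c(1390, 2123) + 4593686) = (-865064 + 1/(3745921 + 1348944))*(1390 + 4593686) = (-865064 + 1/5094865)*4595076 = -4407384296359/5094865*4595076 = -20252265802976128284/5094865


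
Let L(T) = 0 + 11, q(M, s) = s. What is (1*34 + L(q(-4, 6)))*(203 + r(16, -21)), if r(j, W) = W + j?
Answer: 8910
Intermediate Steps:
L(T) = 11
(1*34 + L(q(-4, 6)))*(203 + r(16, -21)) = (1*34 + 11)*(203 + (-21 + 16)) = (34 + 11)*(203 - 5) = 45*198 = 8910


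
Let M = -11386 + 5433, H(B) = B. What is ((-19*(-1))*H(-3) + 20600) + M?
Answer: 14590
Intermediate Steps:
M = -5953
((-19*(-1))*H(-3) + 20600) + M = (-19*(-1)*(-3) + 20600) - 5953 = (19*(-3) + 20600) - 5953 = (-57 + 20600) - 5953 = 20543 - 5953 = 14590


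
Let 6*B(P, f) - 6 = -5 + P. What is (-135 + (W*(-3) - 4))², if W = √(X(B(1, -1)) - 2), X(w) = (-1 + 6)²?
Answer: 19528 + 834*√23 ≈ 23528.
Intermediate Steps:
B(P, f) = ⅙ + P/6 (B(P, f) = 1 + (-5 + P)/6 = 1 + (-⅚ + P/6) = ⅙ + P/6)
X(w) = 25 (X(w) = 5² = 25)
W = √23 (W = √(25 - 2) = √23 ≈ 4.7958)
(-135 + (W*(-3) - 4))² = (-135 + (√23*(-3) - 4))² = (-135 + (-3*√23 - 4))² = (-135 + (-4 - 3*√23))² = (-139 - 3*√23)²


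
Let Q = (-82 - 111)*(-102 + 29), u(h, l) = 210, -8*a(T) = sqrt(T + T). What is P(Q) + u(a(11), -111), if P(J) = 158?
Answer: 368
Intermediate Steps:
a(T) = -sqrt(2)*sqrt(T)/8 (a(T) = -sqrt(T + T)/8 = -sqrt(2)*sqrt(T)/8)
Q = 14089 (Q = -193*(-73) = 14089)
P(Q) + u(a(11), -111) = 158 + 210 = 368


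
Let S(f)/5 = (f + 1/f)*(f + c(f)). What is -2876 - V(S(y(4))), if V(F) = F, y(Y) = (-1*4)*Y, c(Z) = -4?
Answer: -17929/4 ≈ -4482.3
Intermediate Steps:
y(Y) = -4*Y
S(f) = 5*(-4 + f)*(f + 1/f) (S(f) = 5*((f + 1/f)*(f - 4)) = 5*((f + 1/f)*(-4 + f)) = 5*((-4 + f)*(f + 1/f)) = 5*(-4 + f)*(f + 1/f))
-2876 - V(S(y(4))) = -2876 - (5 - (-80)*4 - 20/((-4*4)) + 5*(-4*4)**2) = -2876 - (5 - 20*(-16) - 20/(-16) + 5*(-16)**2) = -2876 - (5 + 320 - 20*(-1/16) + 5*256) = -2876 - (5 + 320 + 5/4 + 1280) = -2876 - 1*6425/4 = -2876 - 6425/4 = -17929/4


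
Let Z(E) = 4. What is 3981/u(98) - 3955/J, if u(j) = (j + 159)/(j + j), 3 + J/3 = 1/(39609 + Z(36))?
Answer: 318443357519/91624098 ≈ 3475.5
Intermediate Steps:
J = -356514/39613 (J = -9 + 3/(39609 + 4) = -9 + 3/39613 = -356514/39613 ≈ -8.9999)
u(j) = (159 + j)/(2*j) (u(j) = (159 + j)/((2*j)) = (159 + j)*(1/(2*j)) = (159 + j)/(2*j))
3981/u(98) - 3955/J = 3981/(((1/2)*(159 + 98)/98)) - 3955/(-356514/39613) = 3981/(((1/2)*(1/98)*257)) - 3955*(-39613/356514) = 3981/(257/196) + 156669415/356514 = 3981*(196/257) + 156669415/356514 = 780276/257 + 156669415/356514 = 318443357519/91624098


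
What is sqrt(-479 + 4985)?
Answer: sqrt(4506) ≈ 67.127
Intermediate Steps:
sqrt(-479 + 4985) = sqrt(4506)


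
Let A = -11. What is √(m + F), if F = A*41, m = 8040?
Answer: √7589 ≈ 87.115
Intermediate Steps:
F = -451 (F = -11*41 = -451)
√(m + F) = √(8040 - 451) = √7589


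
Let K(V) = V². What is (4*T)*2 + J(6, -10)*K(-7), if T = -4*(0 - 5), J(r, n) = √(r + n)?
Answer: 160 + 98*I ≈ 160.0 + 98.0*I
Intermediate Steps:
J(r, n) = √(n + r)
T = 20 (T = -4*(-5) = 20)
(4*T)*2 + J(6, -10)*K(-7) = (4*20)*2 + √(-10 + 6)*(-7)² = 80*2 + √(-4)*49 = 160 + (2*I)*49 = 160 + 98*I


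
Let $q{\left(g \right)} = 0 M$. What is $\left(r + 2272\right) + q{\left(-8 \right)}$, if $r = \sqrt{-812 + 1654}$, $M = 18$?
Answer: $2272 + \sqrt{842} \approx 2301.0$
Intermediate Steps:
$r = \sqrt{842} \approx 29.017$
$q{\left(g \right)} = 0$ ($q{\left(g \right)} = 0 \cdot 18 = 0$)
$\left(r + 2272\right) + q{\left(-8 \right)} = \left(\sqrt{842} + 2272\right) + 0 = \left(2272 + \sqrt{842}\right) + 0 = 2272 + \sqrt{842}$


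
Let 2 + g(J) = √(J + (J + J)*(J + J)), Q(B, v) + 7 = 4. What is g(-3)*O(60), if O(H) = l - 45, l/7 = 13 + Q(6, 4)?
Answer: -50 + 25*√33 ≈ 93.614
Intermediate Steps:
Q(B, v) = -3 (Q(B, v) = -7 + 4 = -3)
g(J) = -2 + √(J + 4*J²) (g(J) = -2 + √(J + (J + J)*(J + J)) = -2 + √(J + (2*J)*(2*J)) = -2 + √(J + 4*J²))
l = 70 (l = 7*(13 - 3) = 7*10 = 70)
O(H) = 25 (O(H) = 70 - 45 = 25)
g(-3)*O(60) = (-2 + √(-3*(1 + 4*(-3))))*25 = (-2 + √(-3*(1 - 12)))*25 = (-2 + √(-3*(-11)))*25 = (-2 + √33)*25 = -50 + 25*√33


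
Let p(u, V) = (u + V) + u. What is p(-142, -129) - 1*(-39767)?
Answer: 39354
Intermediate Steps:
p(u, V) = V + 2*u (p(u, V) = (V + u) + u = V + 2*u)
p(-142, -129) - 1*(-39767) = (-129 + 2*(-142)) - 1*(-39767) = (-129 - 284) + 39767 = -413 + 39767 = 39354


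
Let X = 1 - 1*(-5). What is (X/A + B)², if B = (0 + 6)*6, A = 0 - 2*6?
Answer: 5041/4 ≈ 1260.3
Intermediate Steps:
X = 6 (X = 1 + 5 = 6)
A = -12 (A = 0 - 12 = -12)
B = 36 (B = 6*6 = 36)
(X/A + B)² = (6/(-12) + 36)² = (6*(-1/12) + 36)² = (-½ + 36)² = (71/2)² = 5041/4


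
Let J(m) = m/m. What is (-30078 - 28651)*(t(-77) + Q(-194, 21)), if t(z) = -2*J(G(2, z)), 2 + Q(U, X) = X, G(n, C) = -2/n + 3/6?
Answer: -998393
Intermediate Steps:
G(n, C) = ½ - 2/n (G(n, C) = -2/n + 3*(⅙) = -2/n + ½ = ½ - 2/n)
Q(U, X) = -2 + X
J(m) = 1
t(z) = -2 (t(z) = -2*1 = -2)
(-30078 - 28651)*(t(-77) + Q(-194, 21)) = (-30078 - 28651)*(-2 + (-2 + 21)) = -58729*(-2 + 19) = -58729*17 = -998393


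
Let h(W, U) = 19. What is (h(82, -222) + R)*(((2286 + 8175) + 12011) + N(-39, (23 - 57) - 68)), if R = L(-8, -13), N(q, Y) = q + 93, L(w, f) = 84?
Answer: 2320178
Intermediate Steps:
N(q, Y) = 93 + q
R = 84
(h(82, -222) + R)*(((2286 + 8175) + 12011) + N(-39, (23 - 57) - 68)) = (19 + 84)*(((2286 + 8175) + 12011) + (93 - 39)) = 103*((10461 + 12011) + 54) = 103*(22472 + 54) = 103*22526 = 2320178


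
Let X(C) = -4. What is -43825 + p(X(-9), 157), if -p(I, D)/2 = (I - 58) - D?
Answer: -43387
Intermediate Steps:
p(I, D) = 116 - 2*I + 2*D (p(I, D) = -2*((I - 58) - D) = -2*((-58 + I) - D) = -2*(-58 + I - D) = 116 - 2*I + 2*D)
-43825 + p(X(-9), 157) = -43825 + (116 - 2*(-4) + 2*157) = -43825 + (116 + 8 + 314) = -43825 + 438 = -43387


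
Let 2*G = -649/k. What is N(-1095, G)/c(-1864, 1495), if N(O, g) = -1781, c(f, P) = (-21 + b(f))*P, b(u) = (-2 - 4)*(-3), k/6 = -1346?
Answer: 137/345 ≈ 0.39710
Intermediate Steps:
k = -8076 (k = 6*(-1346) = -8076)
G = 649/16152 (G = (-649/(-8076))/2 = (-649*(-1/8076))/2 = (½)*(649/8076) = 649/16152 ≈ 0.040181)
b(u) = 18 (b(u) = -6*(-3) = 18)
c(f, P) = -3*P (c(f, P) = (-21 + 18)*P = -3*P)
N(-1095, G)/c(-1864, 1495) = -1781/((-3*1495)) = -1781/(-4485) = -1781*(-1/4485) = 137/345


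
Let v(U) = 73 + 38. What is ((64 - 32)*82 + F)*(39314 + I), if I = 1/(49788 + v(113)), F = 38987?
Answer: 81629517361357/49899 ≈ 1.6359e+9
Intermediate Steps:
v(U) = 111
I = 1/49899 (I = 1/(49788 + 111) = 1/49899 ≈ 2.0040e-5)
((64 - 32)*82 + F)*(39314 + I) = ((64 - 32)*82 + 38987)*(39314 + 1/49899) = (32*82 + 38987)*(1961729287/49899) = (2624 + 38987)*(1961729287/49899) = 41611*(1961729287/49899) = 81629517361357/49899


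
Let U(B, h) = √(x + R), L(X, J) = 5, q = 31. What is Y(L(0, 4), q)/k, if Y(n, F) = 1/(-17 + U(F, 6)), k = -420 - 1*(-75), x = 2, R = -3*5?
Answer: 17/104190 + I*√13/104190 ≈ 0.00016316 + 3.4606e-5*I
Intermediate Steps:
R = -15
k = -345 (k = -420 + 75 = -345)
U(B, h) = I*√13 (U(B, h) = √(2 - 15) = √(-13) = I*√13)
Y(n, F) = 1/(-17 + I*√13)
Y(L(0, 4), q)/k = (-17/302 - I*√13/302)/(-345) = (-17/302 - I*√13/302)*(-1/345) = 17/104190 + I*√13/104190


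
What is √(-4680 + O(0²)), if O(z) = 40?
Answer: 4*I*√290 ≈ 68.118*I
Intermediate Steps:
√(-4680 + O(0²)) = √(-4680 + 40) = √(-4640) = 4*I*√290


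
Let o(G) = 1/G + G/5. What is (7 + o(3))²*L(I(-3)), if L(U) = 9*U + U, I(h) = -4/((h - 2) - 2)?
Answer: 16184/45 ≈ 359.64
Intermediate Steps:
I(h) = -4/(-4 + h) (I(h) = -4/((-2 + h) - 2) = -4/(-4 + h))
L(U) = 10*U
o(G) = 1/G + G/5 (o(G) = 1/G + G*(⅕) = 1/G + G/5)
(7 + o(3))²*L(I(-3)) = (7 + (1/3 + (⅕)*3))²*(10*(-4/(-4 - 3))) = (7 + (⅓ + ⅗))²*(10*(-4/(-7))) = (7 + 14/15)²*(10*(-4*(-⅐))) = (119/15)²*(10*(4/7)) = (14161/225)*(40/7) = 16184/45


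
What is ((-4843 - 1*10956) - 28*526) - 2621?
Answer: -33148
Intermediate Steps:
((-4843 - 1*10956) - 28*526) - 2621 = ((-4843 - 10956) - 1*14728) - 2621 = (-15799 - 14728) - 2621 = -30527 - 2621 = -33148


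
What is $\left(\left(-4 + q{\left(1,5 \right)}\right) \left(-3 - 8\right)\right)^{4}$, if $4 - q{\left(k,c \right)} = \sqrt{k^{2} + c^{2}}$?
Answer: $9897316$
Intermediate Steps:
$q{\left(k,c \right)} = 4 - \sqrt{c^{2} + k^{2}}$ ($q{\left(k,c \right)} = 4 - \sqrt{k^{2} + c^{2}} = 4 - \sqrt{c^{2} + k^{2}}$)
$\left(\left(-4 + q{\left(1,5 \right)}\right) \left(-3 - 8\right)\right)^{4} = \left(\left(-4 + \left(4 - \sqrt{5^{2} + 1^{2}}\right)\right) \left(-3 - 8\right)\right)^{4} = \left(\left(-4 + \left(4 - \sqrt{25 + 1}\right)\right) \left(-3 - 8\right)\right)^{4} = \left(\left(-4 + \left(4 - \sqrt{26}\right)\right) \left(-11\right)\right)^{4} = \left(- \sqrt{26} \left(-11\right)\right)^{4} = \left(11 \sqrt{26}\right)^{4} = 9897316$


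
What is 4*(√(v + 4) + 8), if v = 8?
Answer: 32 + 8*√3 ≈ 45.856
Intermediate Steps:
4*(√(v + 4) + 8) = 4*(√(8 + 4) + 8) = 4*(√12 + 8) = 4*(2*√3 + 8) = 4*(8 + 2*√3) = 32 + 8*√3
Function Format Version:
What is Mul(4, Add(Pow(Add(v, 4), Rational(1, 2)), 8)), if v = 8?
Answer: Add(32, Mul(8, Pow(3, Rational(1, 2)))) ≈ 45.856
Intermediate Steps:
Mul(4, Add(Pow(Add(v, 4), Rational(1, 2)), 8)) = Mul(4, Add(Pow(Add(8, 4), Rational(1, 2)), 8)) = Mul(4, Add(Pow(12, Rational(1, 2)), 8)) = Mul(4, Add(Mul(2, Pow(3, Rational(1, 2))), 8)) = Mul(4, Add(8, Mul(2, Pow(3, Rational(1, 2))))) = Add(32, Mul(8, Pow(3, Rational(1, 2))))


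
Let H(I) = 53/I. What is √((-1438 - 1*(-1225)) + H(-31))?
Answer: 16*I*√806/31 ≈ 14.653*I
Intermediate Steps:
√((-1438 - 1*(-1225)) + H(-31)) = √((-1438 - 1*(-1225)) + 53/(-31)) = √((-1438 + 1225) + 53*(-1/31)) = √(-213 - 53/31) = √(-6656/31) = 16*I*√806/31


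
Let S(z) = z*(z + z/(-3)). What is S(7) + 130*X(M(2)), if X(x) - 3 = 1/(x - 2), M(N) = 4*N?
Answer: 1333/3 ≈ 444.33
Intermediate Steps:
S(z) = 2*z**2/3 (S(z) = z*(z + z*(-1/3)) = z*(z - z/3) = z*(2*z/3) = 2*z**2/3)
X(x) = 3 + 1/(-2 + x) (X(x) = 3 + 1/(x - 2) = 3 + 1/(-2 + x))
S(7) + 130*X(M(2)) = (2/3)*7**2 + 130*((-5 + 3*(4*2))/(-2 + 4*2)) = (2/3)*49 + 130*((-5 + 3*8)/(-2 + 8)) = 98/3 + 130*((-5 + 24)/6) = 98/3 + 130*((1/6)*19) = 98/3 + 130*(19/6) = 98/3 + 1235/3 = 1333/3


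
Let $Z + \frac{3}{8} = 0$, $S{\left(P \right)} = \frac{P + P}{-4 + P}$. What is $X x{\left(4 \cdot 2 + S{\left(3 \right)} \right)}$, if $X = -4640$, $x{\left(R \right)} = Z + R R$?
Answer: $-16820$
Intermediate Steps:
$S{\left(P \right)} = \frac{2 P}{-4 + P}$
$Z = - \frac{3}{8}$ ($Z = - \frac{3}{8} + 0 = - \frac{3}{8} \approx -0.375$)
$x{\left(R \right)} = - \frac{3}{8} + R^{2}$ ($x{\left(R \right)} = - \frac{3}{8} + R R = - \frac{3}{8} + R^{2}$)
$X x{\left(4 \cdot 2 + S{\left(3 \right)} \right)} = - 4640 \left(- \frac{3}{8} + \left(4 \cdot 2 + 2 \cdot 3 \frac{1}{-4 + 3}\right)^{2}\right) = - 4640 \left(- \frac{3}{8} + \left(8 + 2 \cdot 3 \frac{1}{-1}\right)^{2}\right) = - 4640 \left(- \frac{3}{8} + \left(8 + 2 \cdot 3 \left(-1\right)\right)^{2}\right) = - 4640 \left(- \frac{3}{8} + \left(8 - 6\right)^{2}\right) = - 4640 \left(- \frac{3}{8} + 2^{2}\right) = - 4640 \left(- \frac{3}{8} + 4\right) = \left(-4640\right) \frac{29}{8} = -16820$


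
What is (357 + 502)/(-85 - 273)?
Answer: -859/358 ≈ -2.3994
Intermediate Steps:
(357 + 502)/(-85 - 273) = 859/(-358) = 859*(-1/358) = -859/358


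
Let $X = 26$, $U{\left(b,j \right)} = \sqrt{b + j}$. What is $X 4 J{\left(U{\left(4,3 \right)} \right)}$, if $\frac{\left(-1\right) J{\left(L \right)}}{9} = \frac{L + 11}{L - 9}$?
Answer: $\frac{49608}{37} + \frac{9360 \sqrt{7}}{37} \approx 2010.1$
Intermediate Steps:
$J{\left(L \right)} = - \frac{9 \left(11 + L\right)}{-9 + L}$ ($J{\left(L \right)} = - 9 \frac{L + 11}{L - 9} = - 9 \frac{11 + L}{-9 + L} = - \frac{9 \left(11 + L\right)}{-9 + L}$)
$X 4 J{\left(U{\left(4,3 \right)} \right)} = 26 \cdot 4 \frac{9 \left(-11 - \sqrt{4 + 3}\right)}{-9 + \sqrt{4 + 3}} = 104 \frac{9 \left(-11 - \sqrt{7}\right)}{-9 + \sqrt{7}} = \frac{936 \left(-11 - \sqrt{7}\right)}{-9 + \sqrt{7}}$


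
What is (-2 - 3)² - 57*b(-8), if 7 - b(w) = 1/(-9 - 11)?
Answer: -7537/20 ≈ -376.85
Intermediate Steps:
b(w) = 141/20 (b(w) = 7 - 1/(-9 - 11) = 7 - 1/(-20) = 7 - 1*(-1/20) = 7 + 1/20 = 141/20)
(-2 - 3)² - 57*b(-8) = (-2 - 3)² - 57*141/20 = (-5)² - 8037/20 = 25 - 8037/20 = -7537/20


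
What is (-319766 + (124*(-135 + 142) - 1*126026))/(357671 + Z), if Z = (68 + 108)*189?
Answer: -444924/390935 ≈ -1.1381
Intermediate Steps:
Z = 33264 (Z = 176*189 = 33264)
(-319766 + (124*(-135 + 142) - 1*126026))/(357671 + Z) = (-319766 + (124*(-135 + 142) - 1*126026))/(357671 + 33264) = (-319766 + (124*7 - 126026))/390935 = (-319766 + (868 - 126026))*(1/390935) = (-319766 - 125158)*(1/390935) = -444924*1/390935 = -444924/390935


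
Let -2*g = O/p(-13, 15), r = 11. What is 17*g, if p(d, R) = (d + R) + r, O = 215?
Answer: -3655/26 ≈ -140.58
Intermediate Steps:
p(d, R) = 11 + R + d (p(d, R) = (d + R) + 11 = (R + d) + 11 = 11 + R + d)
g = -215/26 (g = -215/(2*(11 + 15 - 13)) = -215/(2*13) = -½*215/13 = -215/26 ≈ -8.2692)
17*g = 17*(-215/26) = -3655/26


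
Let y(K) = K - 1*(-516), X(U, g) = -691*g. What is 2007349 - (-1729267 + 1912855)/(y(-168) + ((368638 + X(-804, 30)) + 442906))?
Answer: 794069032975/395581 ≈ 2.0073e+6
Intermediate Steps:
y(K) = 516 + K (y(K) = K + 516 = 516 + K)
2007349 - (-1729267 + 1912855)/(y(-168) + ((368638 + X(-804, 30)) + 442906)) = 2007349 - (-1729267 + 1912855)/((516 - 168) + ((368638 - 691*30) + 442906)) = 2007349 - 183588/(348 + ((368638 - 20730) + 442906)) = 2007349 - 183588/(348 + (347908 + 442906)) = 2007349 - 183588/(348 + 790814) = 2007349 - 183588/791162 = 2007349 - 1*91794/395581 = 2007349 - 91794/395581 = 794069032975/395581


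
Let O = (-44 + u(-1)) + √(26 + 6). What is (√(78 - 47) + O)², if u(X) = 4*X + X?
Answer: (-49 + √31 + 4*√2)² ≈ 1427.0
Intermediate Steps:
u(X) = 5*X
O = -49 + 4*√2 (O = (-44 + 5*(-1)) + √(26 + 6) = (-44 - 5) + √32 = -49 + 4*√2 ≈ -43.343)
(√(78 - 47) + O)² = (√(78 - 47) + (-49 + 4*√2))² = (√31 + (-49 + 4*√2))² = (-49 + √31 + 4*√2)²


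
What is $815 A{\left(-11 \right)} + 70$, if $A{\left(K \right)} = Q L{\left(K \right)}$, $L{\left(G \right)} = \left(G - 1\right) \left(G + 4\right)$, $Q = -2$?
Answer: $-136850$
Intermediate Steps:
$L{\left(G \right)} = \left(-1 + G\right) \left(4 + G\right)$
$A{\left(K \right)} = 8 - 6 K - 2 K^{2}$ ($A{\left(K \right)} = - 2 \left(-4 + K^{2} + 3 K\right) = 8 - 6 K - 2 K^{2}$)
$815 A{\left(-11 \right)} + 70 = 815 \left(8 - -66 - 2 \left(-11\right)^{2}\right) + 70 = 815 \left(8 + 66 - 242\right) + 70 = 815 \left(-168\right) + 70 = -136920 + 70 = -136850$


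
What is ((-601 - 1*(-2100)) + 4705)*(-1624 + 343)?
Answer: -7947324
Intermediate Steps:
((-601 - 1*(-2100)) + 4705)*(-1624 + 343) = ((-601 + 2100) + 4705)*(-1281) = (1499 + 4705)*(-1281) = 6204*(-1281) = -7947324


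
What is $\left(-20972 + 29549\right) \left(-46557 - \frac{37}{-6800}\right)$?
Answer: $- \frac{2715371527851}{6800} \approx -3.9932 \cdot 10^{8}$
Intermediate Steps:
$\left(-20972 + 29549\right) \left(-46557 - \frac{37}{-6800}\right) = 8577 \left(-46557 - - \frac{37}{6800}\right) = 8577 \left(-46557 + \frac{37}{6800}\right) = 8577 \left(- \frac{316587563}{6800}\right) = - \frac{2715371527851}{6800}$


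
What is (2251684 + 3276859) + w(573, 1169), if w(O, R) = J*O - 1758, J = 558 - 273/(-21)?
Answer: 5853968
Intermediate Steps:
J = 571 (J = 558 - 273*(-1)/21 = 558 - 13*(-1) = 558 + 13 = 571)
w(O, R) = -1758 + 571*O (w(O, R) = 571*O - 1758 = -1758 + 571*O)
(2251684 + 3276859) + w(573, 1169) = (2251684 + 3276859) + (-1758 + 571*573) = 5528543 + (-1758 + 327183) = 5528543 + 325425 = 5853968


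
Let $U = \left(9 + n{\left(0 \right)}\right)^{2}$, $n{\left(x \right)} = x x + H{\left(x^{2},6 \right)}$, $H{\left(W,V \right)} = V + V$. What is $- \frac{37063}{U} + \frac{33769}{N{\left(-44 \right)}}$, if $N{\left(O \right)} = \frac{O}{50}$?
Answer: $- \frac{373118611}{9702} \approx -38458.0$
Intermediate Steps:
$H{\left(W,V \right)} = 2 V$
$N{\left(O \right)} = \frac{O}{50}$ ($N{\left(O \right)} = O \frac{1}{50} = \frac{O}{50}$)
$n{\left(x \right)} = 12 + x^{2}$ ($n{\left(x \right)} = x x + 2 \cdot 6 = x^{2} + 12 = 12 + x^{2}$)
$U = 441$ ($U = \left(9 + \left(12 + 0^{2}\right)\right)^{2} = \left(9 + \left(12 + 0\right)\right)^{2} = \left(9 + 12\right)^{2} = 21^{2} = 441$)
$- \frac{37063}{U} + \frac{33769}{N{\left(-44 \right)}} = - \frac{37063}{441} + \frac{33769}{\frac{1}{50} \left(-44\right)} = \left(-37063\right) \frac{1}{441} + \frac{33769}{- \frac{22}{25}} = - \frac{37063}{441} + 33769 \left(- \frac{25}{22}\right) = - \frac{37063}{441} - \frac{844225}{22} = - \frac{373118611}{9702}$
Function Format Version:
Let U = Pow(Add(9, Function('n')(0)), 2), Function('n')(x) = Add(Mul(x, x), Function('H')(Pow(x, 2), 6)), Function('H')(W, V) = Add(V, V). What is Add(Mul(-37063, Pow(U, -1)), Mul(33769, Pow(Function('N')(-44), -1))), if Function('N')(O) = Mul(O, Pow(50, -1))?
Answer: Rational(-373118611, 9702) ≈ -38458.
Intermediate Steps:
Function('H')(W, V) = Mul(2, V)
Function('N')(O) = Mul(Rational(1, 50), O) (Function('N')(O) = Mul(O, Rational(1, 50)) = Mul(Rational(1, 50), O))
Function('n')(x) = Add(12, Pow(x, 2)) (Function('n')(x) = Add(Mul(x, x), Mul(2, 6)) = Add(Pow(x, 2), 12) = Add(12, Pow(x, 2)))
U = 441 (U = Pow(Add(9, Add(12, Pow(0, 2))), 2) = Pow(Add(9, Add(12, 0)), 2) = Pow(Add(9, 12), 2) = Pow(21, 2) = 441)
Add(Mul(-37063, Pow(U, -1)), Mul(33769, Pow(Function('N')(-44), -1))) = Add(Mul(-37063, Pow(441, -1)), Mul(33769, Pow(Mul(Rational(1, 50), -44), -1))) = Add(Mul(-37063, Rational(1, 441)), Mul(33769, Pow(Rational(-22, 25), -1))) = Add(Rational(-37063, 441), Mul(33769, Rational(-25, 22))) = Add(Rational(-37063, 441), Rational(-844225, 22)) = Rational(-373118611, 9702)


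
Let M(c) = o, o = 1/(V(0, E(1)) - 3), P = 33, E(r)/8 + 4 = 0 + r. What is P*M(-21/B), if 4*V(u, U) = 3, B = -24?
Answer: -44/3 ≈ -14.667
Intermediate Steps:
E(r) = -32 + 8*r (E(r) = -32 + 8*(0 + r) = -32 + 8*r)
V(u, U) = 3/4 (V(u, U) = (1/4)*3 = 3/4)
o = -4/9 (o = 1/(3/4 - 3) = 1/(-9/4) = -4/9 ≈ -0.44444)
M(c) = -4/9
P*M(-21/B) = 33*(-4/9) = -44/3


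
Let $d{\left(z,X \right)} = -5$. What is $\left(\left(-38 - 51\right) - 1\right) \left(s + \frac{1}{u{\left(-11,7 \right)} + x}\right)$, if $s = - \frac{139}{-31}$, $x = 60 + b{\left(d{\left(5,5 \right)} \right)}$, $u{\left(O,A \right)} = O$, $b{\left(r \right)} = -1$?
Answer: $- \frac{100545}{248} \approx -405.42$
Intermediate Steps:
$x = 59$ ($x = 60 - 1 = 59$)
$s = \frac{139}{31}$ ($s = \left(-139\right) \left(- \frac{1}{31}\right) = \frac{139}{31} \approx 4.4839$)
$\left(\left(-38 - 51\right) - 1\right) \left(s + \frac{1}{u{\left(-11,7 \right)} + x}\right) = \left(\left(-38 - 51\right) - 1\right) \left(\frac{139}{31} + \frac{1}{-11 + 59}\right) = \left(-89 - 1\right) \left(\frac{139}{31} + \frac{1}{48}\right) = - 90 \left(\frac{139}{31} + \frac{1}{48}\right) = \left(-90\right) \frac{6703}{1488} = - \frac{100545}{248}$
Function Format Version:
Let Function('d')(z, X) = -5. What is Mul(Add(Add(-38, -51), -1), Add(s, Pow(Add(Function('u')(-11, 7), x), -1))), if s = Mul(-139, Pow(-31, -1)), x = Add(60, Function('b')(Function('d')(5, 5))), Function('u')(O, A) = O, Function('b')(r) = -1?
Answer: Rational(-100545, 248) ≈ -405.42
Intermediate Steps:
x = 59 (x = Add(60, -1) = 59)
s = Rational(139, 31) (s = Mul(-139, Rational(-1, 31)) = Rational(139, 31) ≈ 4.4839)
Mul(Add(Add(-38, -51), -1), Add(s, Pow(Add(Function('u')(-11, 7), x), -1))) = Mul(Add(Add(-38, -51), -1), Add(Rational(139, 31), Pow(Add(-11, 59), -1))) = Mul(Add(-89, -1), Add(Rational(139, 31), Pow(48, -1))) = Mul(-90, Add(Rational(139, 31), Rational(1, 48))) = Mul(-90, Rational(6703, 1488)) = Rational(-100545, 248)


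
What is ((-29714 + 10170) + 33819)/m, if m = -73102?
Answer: -14275/73102 ≈ -0.19528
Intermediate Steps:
((-29714 + 10170) + 33819)/m = ((-29714 + 10170) + 33819)/(-73102) = (-19544 + 33819)*(-1/73102) = 14275*(-1/73102) = -14275/73102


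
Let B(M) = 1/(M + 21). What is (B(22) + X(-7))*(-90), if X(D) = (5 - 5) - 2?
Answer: 7650/43 ≈ 177.91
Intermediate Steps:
X(D) = -2 (X(D) = 0 - 2 = -2)
B(M) = 1/(21 + M)
(B(22) + X(-7))*(-90) = (1/(21 + 22) - 2)*(-90) = (1/43 - 2)*(-90) = -85/43*(-90) = 7650/43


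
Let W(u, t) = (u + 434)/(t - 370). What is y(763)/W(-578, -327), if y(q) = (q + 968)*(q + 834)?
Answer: 642263893/48 ≈ 1.3380e+7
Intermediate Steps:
W(u, t) = (434 + u)/(-370 + t)
y(q) = (834 + q)*(968 + q) (y(q) = (968 + q)*(834 + q) = (834 + q)*(968 + q))
y(763)/W(-578, -327) = (807312 + 763**2 + 1802*763)/(((434 - 578)/(-370 - 327))) = (807312 + 582169 + 1374926)/((-144/(-697))) = 2764407/((-1/697*(-144))) = 2764407/(144/697) = 2764407*(697/144) = 642263893/48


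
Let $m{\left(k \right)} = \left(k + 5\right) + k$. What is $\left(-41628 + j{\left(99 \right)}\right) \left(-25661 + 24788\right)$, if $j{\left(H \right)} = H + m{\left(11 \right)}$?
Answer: $36231246$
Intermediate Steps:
$m{\left(k \right)} = 5 + 2 k$ ($m{\left(k \right)} = \left(5 + k\right) + k = 5 + 2 k$)
$j{\left(H \right)} = 27 + H$ ($j{\left(H \right)} = H + \left(5 + 2 \cdot 11\right) = H + \left(5 + 22\right) = H + 27 = 27 + H$)
$\left(-41628 + j{\left(99 \right)}\right) \left(-25661 + 24788\right) = \left(-41628 + \left(27 + 99\right)\right) \left(-25661 + 24788\right) = \left(-41628 + 126\right) \left(-873\right) = \left(-41502\right) \left(-873\right) = 36231246$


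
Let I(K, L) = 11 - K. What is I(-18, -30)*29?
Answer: 841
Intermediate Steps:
I(-18, -30)*29 = (11 - 1*(-18))*29 = (11 + 18)*29 = 29*29 = 841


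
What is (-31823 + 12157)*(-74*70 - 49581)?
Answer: 1076929826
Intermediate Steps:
(-31823 + 12157)*(-74*70 - 49581) = -19666*(-5180 - 49581) = -19666*(-54761) = 1076929826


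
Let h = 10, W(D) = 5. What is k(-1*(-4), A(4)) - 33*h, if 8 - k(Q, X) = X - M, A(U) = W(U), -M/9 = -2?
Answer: -309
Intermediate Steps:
M = 18 (M = -9*(-2) = 18)
A(U) = 5
k(Q, X) = 26 - X (k(Q, X) = 8 - (X - 1*18) = 8 - (X - 18) = 8 - (-18 + X) = 8 + (18 - X) = 26 - X)
k(-1*(-4), A(4)) - 33*h = (26 - 1*5) - 33*10 = (26 - 5) - 330 = 21 - 330 = -309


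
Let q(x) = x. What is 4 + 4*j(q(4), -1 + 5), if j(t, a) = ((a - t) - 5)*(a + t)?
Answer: -156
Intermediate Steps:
j(t, a) = (a + t)*(-5 + a - t) (j(t, a) = (-5 + a - t)*(a + t) = (a + t)*(-5 + a - t))
4 + 4*j(q(4), -1 + 5) = 4 + 4*((-1 + 5)² - 1*4² - 5*(-1 + 5) - 5*4) = 4 + 4*(4² - 1*16 - 5*4 - 20) = 4 + 4*(16 - 16 - 20 - 20) = 4 + 4*(-40) = 4 - 160 = -156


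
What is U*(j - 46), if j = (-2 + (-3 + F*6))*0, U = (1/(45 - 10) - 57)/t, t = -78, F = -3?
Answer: -45862/1365 ≈ -33.599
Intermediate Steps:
U = 997/1365 (U = (1/(45 - 10) - 57)/(-78) = (1/35 - 57)*(-1/78) = -1994/35*(-1/78) = 997/1365 ≈ 0.73040)
j = 0 (j = (-2 + (-3 - 3*6))*0 = (-2 + (-3 - 18))*0 = (-2 - 21)*0 = -23*0 = 0)
U*(j - 46) = 997*(0 - 46)/1365 = (997/1365)*(-46) = -45862/1365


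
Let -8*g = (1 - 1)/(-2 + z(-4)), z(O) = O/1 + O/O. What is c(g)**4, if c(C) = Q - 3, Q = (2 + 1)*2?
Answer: 81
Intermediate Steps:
Q = 6 (Q = 3*2 = 6)
z(O) = 1 + O (z(O) = O*1 + 1 = O + 1 = 1 + O)
g = 0 (g = -(1 - 1)/(8*(-2 + (1 - 4))) = -0/(-2 - 3) = -0/(-5) = -0*(-1)/5 = -1/8*0 = 0)
c(C) = 3 (c(C) = 6 - 3 = 3)
c(g)**4 = 3**4 = 81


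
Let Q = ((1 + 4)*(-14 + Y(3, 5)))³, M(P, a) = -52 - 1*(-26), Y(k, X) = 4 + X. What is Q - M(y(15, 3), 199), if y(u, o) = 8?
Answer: -15599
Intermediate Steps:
M(P, a) = -26 (M(P, a) = -52 + 26 = -26)
Q = -15625 (Q = ((1 + 4)*(-14 + (4 + 5)))³ = (5*(-14 + 9))³ = (5*(-5))³ = (-25)³ = -15625)
Q - M(y(15, 3), 199) = -15625 - 1*(-26) = -15625 + 26 = -15599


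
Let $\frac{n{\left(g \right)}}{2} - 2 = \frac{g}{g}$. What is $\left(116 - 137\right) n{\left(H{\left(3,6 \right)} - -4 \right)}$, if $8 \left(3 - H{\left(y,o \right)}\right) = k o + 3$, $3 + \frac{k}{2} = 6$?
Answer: $-126$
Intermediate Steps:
$k = 6$ ($k = -6 + 2 \cdot 6 = -6 + 12 = 6$)
$H{\left(y,o \right)} = \frac{21}{8} - \frac{3 o}{4}$ ($H{\left(y,o \right)} = 3 - \frac{6 o + 3}{8} = 3 - \frac{3 + 6 o}{8} = 3 - \left(\frac{3}{8} + \frac{3 o}{4}\right) = \frac{21}{8} - \frac{3 o}{4}$)
$n{\left(g \right)} = 6$ ($n{\left(g \right)} = 4 + 2 \frac{g}{g} = 4 + 2 \cdot 1 = 4 + 2 = 6$)
$\left(116 - 137\right) n{\left(H{\left(3,6 \right)} - -4 \right)} = \left(116 - 137\right) 6 = \left(-21\right) 6 = -126$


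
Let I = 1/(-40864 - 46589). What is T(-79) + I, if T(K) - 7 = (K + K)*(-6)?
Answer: 83517614/87453 ≈ 955.00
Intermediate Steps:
I = -1/87453 (I = 1/(-87453) = -1/87453 ≈ -1.1435e-5)
T(K) = 7 - 12*K (T(K) = 7 + (K + K)*(-6) = 7 + (2*K)*(-6) = 7 - 12*K)
T(-79) + I = (7 - 12*(-79)) - 1/87453 = (7 + 948) - 1/87453 = 955 - 1/87453 = 83517614/87453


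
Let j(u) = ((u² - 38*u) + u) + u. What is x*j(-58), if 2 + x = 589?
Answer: 3200324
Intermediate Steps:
j(u) = u² - 36*u (j(u) = (u² - 37*u) + u = u² - 36*u)
x = 587 (x = -2 + 589 = 587)
x*j(-58) = 587*(-58*(-36 - 58)) = 587*(-58*(-94)) = 587*5452 = 3200324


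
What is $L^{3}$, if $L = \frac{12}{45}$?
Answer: $\frac{64}{3375} \approx 0.018963$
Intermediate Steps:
$L = \frac{4}{15}$ ($L = 12 \cdot \frac{1}{45} = \frac{4}{15} \approx 0.26667$)
$L^{3} = \left(\frac{4}{15}\right)^{3} = \frac{64}{3375}$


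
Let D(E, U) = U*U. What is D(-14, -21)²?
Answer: 194481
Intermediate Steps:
D(E, U) = U²
D(-14, -21)² = ((-21)²)² = 441² = 194481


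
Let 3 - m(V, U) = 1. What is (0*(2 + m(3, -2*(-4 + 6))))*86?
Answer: 0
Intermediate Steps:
m(V, U) = 2 (m(V, U) = 3 - 1*1 = 3 - 1 = 2)
(0*(2 + m(3, -2*(-4 + 6))))*86 = (0*(2 + 2))*86 = (0*4)*86 = 0*86 = 0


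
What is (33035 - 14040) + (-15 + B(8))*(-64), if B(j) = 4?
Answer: 19699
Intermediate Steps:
(33035 - 14040) + (-15 + B(8))*(-64) = (33035 - 14040) + (-15 + 4)*(-64) = 18995 - 11*(-64) = 18995 + 704 = 19699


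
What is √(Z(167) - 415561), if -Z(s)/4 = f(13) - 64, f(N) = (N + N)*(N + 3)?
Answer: I*√416969 ≈ 645.73*I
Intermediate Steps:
f(N) = 2*N*(3 + N) (f(N) = (2*N)*(3 + N) = 2*N*(3 + N))
Z(s) = -1408 (Z(s) = -4*(2*13*(3 + 13) - 64) = -4*(2*13*16 - 64) = -4*(416 - 64) = -4*352 = -1408)
√(Z(167) - 415561) = √(-1408 - 415561) = √(-416969) = I*√416969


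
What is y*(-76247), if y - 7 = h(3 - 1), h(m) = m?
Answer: -686223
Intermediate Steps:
y = 9 (y = 7 + (3 - 1) = 7 + 2 = 9)
y*(-76247) = 9*(-76247) = -686223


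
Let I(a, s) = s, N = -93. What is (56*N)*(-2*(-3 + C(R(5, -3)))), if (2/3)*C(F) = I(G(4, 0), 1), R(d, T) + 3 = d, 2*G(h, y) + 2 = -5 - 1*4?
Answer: -15624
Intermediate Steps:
G(h, y) = -11/2 (G(h, y) = -1 + (-5 - 1*4)/2 = -1 + (-5 - 4)/2 = -1 + (½)*(-9) = -1 - 9/2 = -11/2)
R(d, T) = -3 + d
C(F) = 3/2 (C(F) = (3/2)*1 = 3/2)
(56*N)*(-2*(-3 + C(R(5, -3)))) = (56*(-93))*(-2*(-3 + 3/2)) = -(-10416)*(-3)/2 = -5208*3 = -15624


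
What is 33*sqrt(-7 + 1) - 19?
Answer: -19 + 33*I*sqrt(6) ≈ -19.0 + 80.833*I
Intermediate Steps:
33*sqrt(-7 + 1) - 19 = 33*sqrt(-6) - 19 = 33*(I*sqrt(6)) - 19 = 33*I*sqrt(6) - 19 = -19 + 33*I*sqrt(6)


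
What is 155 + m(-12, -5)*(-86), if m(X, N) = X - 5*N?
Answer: -963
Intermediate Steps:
155 + m(-12, -5)*(-86) = 155 + (-12 - 5*(-5))*(-86) = 155 + (-12 + 25)*(-86) = 155 + 13*(-86) = 155 - 1118 = -963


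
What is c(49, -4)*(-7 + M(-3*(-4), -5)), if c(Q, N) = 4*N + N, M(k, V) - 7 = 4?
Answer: -80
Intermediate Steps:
M(k, V) = 11 (M(k, V) = 7 + 4 = 11)
c(Q, N) = 5*N
c(49, -4)*(-7 + M(-3*(-4), -5)) = (5*(-4))*(-7 + 11) = -20*4 = -80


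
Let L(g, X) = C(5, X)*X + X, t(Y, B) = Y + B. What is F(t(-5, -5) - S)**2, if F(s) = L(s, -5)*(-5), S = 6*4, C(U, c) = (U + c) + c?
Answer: 10000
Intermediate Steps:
t(Y, B) = B + Y
C(U, c) = U + 2*c
L(g, X) = X + X*(5 + 2*X) (L(g, X) = (5 + 2*X)*X + X = X*(5 + 2*X) + X = X + X*(5 + 2*X))
S = 24
F(s) = -100 (F(s) = (2*(-5)*(3 - 5))*(-5) = (2*(-5)*(-2))*(-5) = 20*(-5) = -100)
F(t(-5, -5) - S)**2 = (-100)**2 = 10000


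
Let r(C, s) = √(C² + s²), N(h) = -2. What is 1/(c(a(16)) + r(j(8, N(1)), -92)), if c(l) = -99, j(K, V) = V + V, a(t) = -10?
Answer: -99/1321 - 4*√530/1321 ≈ -0.14465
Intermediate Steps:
j(K, V) = 2*V
1/(c(a(16)) + r(j(8, N(1)), -92)) = 1/(-99 + √((2*(-2))² + (-92)²)) = 1/(-99 + √((-4)² + 8464)) = 1/(-99 + √(16 + 8464)) = 1/(-99 + √8480) = 1/(-99 + 4*√530)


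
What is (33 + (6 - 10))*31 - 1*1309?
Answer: -410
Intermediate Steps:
(33 + (6 - 10))*31 - 1*1309 = (33 - 4)*31 - 1309 = 29*31 - 1309 = 899 - 1309 = -410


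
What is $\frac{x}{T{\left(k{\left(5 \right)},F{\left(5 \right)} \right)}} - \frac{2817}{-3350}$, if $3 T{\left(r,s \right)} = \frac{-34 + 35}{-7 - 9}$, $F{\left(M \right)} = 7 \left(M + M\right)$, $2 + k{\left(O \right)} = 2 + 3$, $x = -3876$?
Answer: $\frac{623263617}{3350} \approx 1.8605 \cdot 10^{5}$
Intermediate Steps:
$k{\left(O \right)} = 3$ ($k{\left(O \right)} = -2 + \left(2 + 3\right) = -2 + 5 = 3$)
$F{\left(M \right)} = 14 M$ ($F{\left(M \right)} = 7 \cdot 2 M = 14 M$)
$T{\left(r,s \right)} = - \frac{1}{48}$ ($T{\left(r,s \right)} = \frac{\left(-34 + 35\right) \frac{1}{-7 - 9}}{3} = \frac{1 \frac{1}{-16}}{3} = \frac{1 \left(- \frac{1}{16}\right)}{3} = \frac{1}{3} \left(- \frac{1}{16}\right) = - \frac{1}{48}$)
$\frac{x}{T{\left(k{\left(5 \right)},F{\left(5 \right)} \right)}} - \frac{2817}{-3350} = - \frac{3876}{- \frac{1}{48}} - \frac{2817}{-3350} = \left(-3876\right) \left(-48\right) - - \frac{2817}{3350} = 186048 + \frac{2817}{3350} = \frac{623263617}{3350}$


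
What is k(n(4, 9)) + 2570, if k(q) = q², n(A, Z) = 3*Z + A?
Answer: 3531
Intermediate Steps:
n(A, Z) = A + 3*Z
k(n(4, 9)) + 2570 = (4 + 3*9)² + 2570 = (4 + 27)² + 2570 = 31² + 2570 = 961 + 2570 = 3531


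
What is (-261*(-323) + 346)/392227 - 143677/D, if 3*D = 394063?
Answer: -135704957150/154562148301 ≈ -0.87800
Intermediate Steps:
D = 394063/3 (D = (1/3)*394063 = 394063/3 ≈ 1.3135e+5)
(-261*(-323) + 346)/392227 - 143677/D = (-261*(-323) + 346)/392227 - 143677/394063/3 = (84303 + 346)*(1/392227) - 143677*3/394063 = 84649*(1/392227) - 431031/394063 = 84649/392227 - 431031/394063 = -135704957150/154562148301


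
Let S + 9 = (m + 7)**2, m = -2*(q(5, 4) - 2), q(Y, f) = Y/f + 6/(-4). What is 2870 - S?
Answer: 10987/4 ≈ 2746.8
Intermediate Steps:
q(Y, f) = -3/2 + Y/f (q(Y, f) = Y/f + 6*(-1/4) = Y/f - 3/2 = -3/2 + Y/f)
m = 9/2 (m = -2*((-3/2 + 5/4) - 2) = -2*(-1/4 - 2) = -2*(-9/4) = 9/2 ≈ 4.5000)
S = 493/4 (S = -9 + (9/2 + 7)**2 = -9 + (23/2)**2 = -9 + 529/4 = 493/4 ≈ 123.25)
2870 - S = 2870 - 1*493/4 = 2870 - 493/4 = 10987/4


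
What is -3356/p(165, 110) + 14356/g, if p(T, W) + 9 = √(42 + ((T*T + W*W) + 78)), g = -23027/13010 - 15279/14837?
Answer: -27274767542538859/5318385299149 - 5873*√805/9841 ≈ -5145.3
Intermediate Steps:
g = -540431389/193029370 (g = -23027*1/13010 - 15279*1/14837 = -23027/13010 - 15279/14837 = -540431389/193029370 ≈ -2.7997)
p(T, W) = -9 + √(120 + T² + W²) (p(T, W) = -9 + √(42 + ((T*T + W*W) + 78)) = -9 + √(42 + ((T² + W²) + 78)) = -9 + √(42 + (78 + T² + W²)) = -9 + √(120 + T² + W²))
-3356/p(165, 110) + 14356/g = -3356/(-9 + √(120 + 165² + 110²)) + 14356/(-540431389/193029370) = -3356/(-9 + √(120 + 27225 + 12100)) + 14356*(-193029370/540431389) = -3356/(-9 + √39445) - 2771129635720/540431389 = -3356/(-9 + 7*√805) - 2771129635720/540431389 = -2771129635720/540431389 - 3356/(-9 + 7*√805)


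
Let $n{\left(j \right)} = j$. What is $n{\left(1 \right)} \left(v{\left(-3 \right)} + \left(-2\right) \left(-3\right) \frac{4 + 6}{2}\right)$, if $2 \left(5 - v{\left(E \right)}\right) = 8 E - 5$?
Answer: $\frac{99}{2} \approx 49.5$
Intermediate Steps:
$v{\left(E \right)} = \frac{15}{2} - 4 E$ ($v{\left(E \right)} = 5 - \frac{8 E - 5}{2} = 5 - \frac{-5 + 8 E}{2} = 5 - \left(- \frac{5}{2} + 4 E\right) = \frac{15}{2} - 4 E$)
$n{\left(1 \right)} \left(v{\left(-3 \right)} + \left(-2\right) \left(-3\right) \frac{4 + 6}{2}\right) = 1 \left(\left(\frac{15}{2} - -12\right) + \left(-2\right) \left(-3\right) \frac{4 + 6}{2}\right) = 1 \left(\left(\frac{15}{2} + 12\right) + 6 \cdot 10 \cdot \frac{1}{2}\right) = 1 \left(\frac{39}{2} + 6 \cdot 5\right) = 1 \left(\frac{39}{2} + 30\right) = 1 \cdot \frac{99}{2} = \frac{99}{2}$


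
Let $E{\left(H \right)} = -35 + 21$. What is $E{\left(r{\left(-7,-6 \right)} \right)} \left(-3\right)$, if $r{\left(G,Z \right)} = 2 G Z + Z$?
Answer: $42$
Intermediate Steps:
$r{\left(G,Z \right)} = Z + 2 G Z$ ($r{\left(G,Z \right)} = 2 G Z + Z = Z + 2 G Z$)
$E{\left(H \right)} = -14$
$E{\left(r{\left(-7,-6 \right)} \right)} \left(-3\right) = \left(-14\right) \left(-3\right) = 42$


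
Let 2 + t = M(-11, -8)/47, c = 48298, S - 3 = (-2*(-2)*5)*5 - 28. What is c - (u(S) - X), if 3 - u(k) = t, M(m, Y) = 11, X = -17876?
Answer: 1429610/47 ≈ 30417.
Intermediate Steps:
S = 75 (S = 3 + ((-2*(-2)*5)*5 - 28) = 3 + ((4*5)*5 - 28) = 3 + (20*5 - 28) = 3 + (100 - 28) = 3 + 72 = 75)
t = -83/47 (t = -2 + 11/47 = -83/47 ≈ -1.7660)
u(k) = 224/47 (u(k) = 3 - 1*(-83/47) = 3 + 83/47 = 224/47)
c - (u(S) - X) = 48298 - (224/47 - 1*(-17876)) = 48298 - (224/47 + 17876) = 48298 - 1*840396/47 = 48298 - 840396/47 = 1429610/47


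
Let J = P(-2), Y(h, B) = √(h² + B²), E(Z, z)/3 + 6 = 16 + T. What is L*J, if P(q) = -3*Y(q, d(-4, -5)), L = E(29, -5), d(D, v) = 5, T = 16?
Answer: -234*√29 ≈ -1260.1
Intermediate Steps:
E(Z, z) = 78 (E(Z, z) = -18 + 3*(16 + 16) = -18 + 3*32 = -18 + 96 = 78)
Y(h, B) = √(B² + h²)
L = 78
P(q) = -3*√(25 + q²) (P(q) = -3*√(5² + q²) = -3*√(25 + q²))
J = -3*√29 (J = -3*√(25 + (-2)²) = -3*√(25 + 4) = -3*√29 ≈ -16.155)
L*J = 78*(-3*√29) = -234*√29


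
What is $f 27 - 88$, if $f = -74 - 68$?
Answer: $-3922$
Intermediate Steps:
$f = -142$
$f 27 - 88 = \left(-142\right) 27 - 88 = -3834 - 88 = -3922$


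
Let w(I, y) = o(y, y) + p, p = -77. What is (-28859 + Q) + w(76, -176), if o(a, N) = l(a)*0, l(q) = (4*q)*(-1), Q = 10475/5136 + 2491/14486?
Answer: -1076338321615/37200048 ≈ -28934.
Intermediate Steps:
Q = 82267313/37200048 (Q = 10475*(1/5136) + 2491*(1/14486) = 10475/5136 + 2491/14486 = 82267313/37200048 ≈ 2.2115)
l(q) = -4*q
o(a, N) = 0 (o(a, N) = -4*a*0 = 0)
w(I, y) = -77 (w(I, y) = 0 - 77 = -77)
(-28859 + Q) + w(76, -176) = (-28859 + 82267313/37200048) - 77 = -1073473917919/37200048 - 77 = -1076338321615/37200048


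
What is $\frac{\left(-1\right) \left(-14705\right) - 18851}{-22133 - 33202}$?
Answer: $\frac{1382}{18445} \approx 0.074925$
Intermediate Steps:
$\frac{\left(-1\right) \left(-14705\right) - 18851}{-22133 - 33202} = \frac{14705 - 18851}{-55335} = \left(-4146\right) \left(- \frac{1}{55335}\right) = \frac{1382}{18445}$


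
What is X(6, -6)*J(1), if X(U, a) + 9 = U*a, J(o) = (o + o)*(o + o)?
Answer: -180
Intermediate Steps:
J(o) = 4*o**2 (J(o) = (2*o)*(2*o) = 4*o**2)
X(U, a) = -9 + U*a
X(6, -6)*J(1) = (-9 + 6*(-6))*(4*1**2) = (-9 - 36)*(4*1) = -45*4 = -180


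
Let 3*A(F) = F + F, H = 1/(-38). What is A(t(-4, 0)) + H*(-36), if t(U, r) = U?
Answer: -98/57 ≈ -1.7193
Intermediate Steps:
H = -1/38 ≈ -0.026316
A(F) = 2*F/3 (A(F) = (F + F)/3 = (2*F)/3 = 2*F/3)
A(t(-4, 0)) + H*(-36) = (⅔)*(-4) - 1/38*(-36) = -8/3 + 18/19 = -98/57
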